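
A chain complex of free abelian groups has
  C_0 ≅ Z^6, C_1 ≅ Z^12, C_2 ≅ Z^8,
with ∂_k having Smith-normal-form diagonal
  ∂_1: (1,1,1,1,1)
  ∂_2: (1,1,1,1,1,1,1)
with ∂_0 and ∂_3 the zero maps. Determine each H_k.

H_0: b_0 = 6 − 0 − 5 = 1; torsion from ∂_1 factors > 1: none. So H_0 ≅ Z.
H_1: b_1 = 12 − 5 − 7 = 0; torsion from ∂_2 factors > 1: none. So H_1 ≅ 0.
H_2: b_2 = 8 − 7 − 0 = 1; torsion from ∂_3 factors > 1: none. So H_2 ≅ Z.

H_0 ≅ Z,  H_1 = 0,  H_2 ≅ Z.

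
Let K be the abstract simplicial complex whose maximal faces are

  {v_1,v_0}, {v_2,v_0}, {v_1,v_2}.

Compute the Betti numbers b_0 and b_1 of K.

b_0 = 1, b_1 = 1.

We work with the vertex ordering v_0 < v_1 < v_2. The simplices of K, each written with vertices in increasing order, are:

  0-simplices (3): [v_0], [v_1], [v_2]
  1-simplices (3): [v_0,v_1], [v_0,v_2], [v_1,v_2]

giving chain groups C_0 ≅ Z^3, C_1 ≅ Z^3.

∂_1: C_1 → C_0 maps an edge to its endpoints' difference, ∂[p,q] = q − p. For instance
  ∂[v_1,v_2] = [v_2] − [v_1].
As a 3×3 matrix over Z this has rank 2, with invariant factors (1,1).

Reading off H_k = ker ∂_k / im ∂_{k+1}:

  H_0: rank C_0 − rank ∂_1 = 3 − 2 = 1, and the invariant factors of ∂_1 are all 1, so H_0 ≅ Z.
  H_1: rank ker ∂_1 − rank ∂_2 = (3 − 2) − 0 = 1, and there is no ∂_2, so H_1 ≅ Z.

As a check, the Euler characteristic is 3 − 3 = 0, which agrees with 1 − 1 = 0.

Hence the Betti numbers are b_0 = 1, b_1 = 1.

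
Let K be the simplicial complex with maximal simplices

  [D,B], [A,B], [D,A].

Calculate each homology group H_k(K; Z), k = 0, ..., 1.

Take the total order A < B < D on the vertex set. Then K (dimension 1) consists of the simplices:

  0-simplices (3): A, B, D
  1-simplices (3): AB, AD, BD

Hence C_0 ≅ Z^3, C_1 ≅ Z^3.

∂_1: C_1 → C_0 is given by ∂[p,q] = [q] − [p]. For instance
  ∂BD = D − B.
The 3×3 boundary matrix has rank 2 and Smith normal form diag(1,1).

From H_k ≅ ker(∂_k) / im(∂_{k+1}) we obtain:

  H_0: rank C_0 − rank ∂_1 = 3 − 2 = 1, and the invariant factors of ∂_1 are all 1, so H_0 ≅ Z.
  H_1: rank ker ∂_1 − rank ∂_2 = (3 − 2) − 0 = 1, and there is no ∂_2, so H_1 ≅ Z.

H_0 ≅ Z,  H_1 ≅ Z.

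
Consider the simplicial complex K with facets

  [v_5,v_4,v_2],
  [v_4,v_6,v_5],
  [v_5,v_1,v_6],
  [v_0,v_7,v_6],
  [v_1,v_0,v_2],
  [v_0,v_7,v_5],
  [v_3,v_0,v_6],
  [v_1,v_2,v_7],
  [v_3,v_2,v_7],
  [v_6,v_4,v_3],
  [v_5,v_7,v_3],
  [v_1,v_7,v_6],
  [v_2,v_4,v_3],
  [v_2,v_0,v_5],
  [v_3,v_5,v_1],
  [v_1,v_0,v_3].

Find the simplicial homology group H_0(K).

H_0 = Z.

We work with the vertex ordering v_0 < v_1 < v_2 < v_3 < v_4 < v_5 < v_6 < v_7. The simplices of K, each written with vertices in increasing order, are:

  0-simplices (8): [v_0], [v_1], [v_2], [v_3], [v_4], [v_5], [v_6], [v_7]
  1-simplices (24): (24 of them)
  2-simplices (16): (16 of them)

giving chain groups C_0 ≅ Z^8, C_1 ≅ Z^24, C_2 ≅ Z^16.

∂_1: C_1 → C_0 maps an edge to its endpoints' difference, ∂[p,q] = q − p.
This gives a 8×24 integer matrix of rank 7; reducing to Smith normal form yields diagonal entries (1,1,1,1,1,1,1).

Boundary ∂_2: C_2 → C_1 maps a triangle to the signed sum of its edges. For instance
  ∂[v_1,v_3,v_5] = [v_3,v_5] − [v_1,v_5] + [v_1,v_3],
  ∂[v_3,v_4,v_6] = [v_4,v_6] − [v_3,v_6] + [v_3,v_4].
The resulting 24×16 matrix has rank 15, and its Smith normal form has invariant factors (1,1,1,1,1,1,1,1,1,1,1,1,1,1,1).

From H_k ≅ ker(∂_k) / im(∂_{k+1}) we obtain:

  H_0: rank C_0 − rank ∂_1 = 8 − 7 = 1, and the invariant factors of ∂_1 are all 1, so H_0 ≅ Z.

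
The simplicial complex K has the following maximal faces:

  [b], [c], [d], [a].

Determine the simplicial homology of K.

H_0 = Z^4.

Order the vertices as a < b < c < d. Listing each simplex with vertices in this order, K has dimension 0 with simplices:

  0-simplices (4): a, b, c, d

so the chain groups are C_0 ≅ Z^4.

Now H_k = ker ∂_k / im ∂_{k+1}, so:

  H_0: rank C_0 − rank ∂_1 = 4 − 0 = 4, and there is no ∂_1, so H_0 = Z^4.

(K is a triangulation of a set of 4 points.)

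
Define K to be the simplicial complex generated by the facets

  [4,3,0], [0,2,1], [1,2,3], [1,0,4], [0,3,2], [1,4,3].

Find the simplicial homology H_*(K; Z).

Fix the vertex order 0 < 1 < 2 < 3 < 4 and write every simplex with vertices in increasing order. Then dim K = 2 and the simplices of K are:

  0-simplices (5): [0], [1], [2], [3], [4]
  1-simplices (9): [0,1], [0,2], [0,3], [0,4], [1,2], [1,3], [1,4], [2,3], [3,4]
  2-simplices (6): [0,1,2], [0,1,4], [0,2,3], [0,3,4], [1,2,3], [1,3,4]

giving chain groups C_0 ≅ Z^5, C_1 ≅ Z^9, C_2 ≅ Z^6.

The boundary map ∂_1: C_1 → C_0 sends each edge [p,q] (with p < q) to q − p.
The 5×9 boundary matrix has rank 4 and Smith normal form diag(1,1,1,1).

∂_2: C_2 → C_1 acts by ∂[p,q,r] = [q,r] − [p,r] + [p,q]. For instance
  ∂[1,3,4] = [3,4] − [1,4] + [1,3],
  ∂[0,2,3] = [2,3] − [0,3] + [0,2].
The 9×6 boundary matrix has rank 5 and Smith normal form diag(1,1,1,1,1).

Reading off H_k = ker ∂_k / im ∂_{k+1}:

  H_0: rank C_0 − rank ∂_1 = 5 − 4 = 1, and the invariant factors of ∂_1 are all 1, so H_0 ≅ Z.
  H_1: rank ker ∂_1 − rank ∂_2 = (9 − 4) − 5 = 0, and the invariant factors of ∂_2 are all 1, so H_1 ≅ 0.
  H_2: rank ker ∂_2 − rank ∂_3 = (6 − 5) − 0 = 1, and there is no ∂_3, so H_2 ≅ Z.

H_0 ≅ Z,  H_1 = 0,  H_2 ≅ Z.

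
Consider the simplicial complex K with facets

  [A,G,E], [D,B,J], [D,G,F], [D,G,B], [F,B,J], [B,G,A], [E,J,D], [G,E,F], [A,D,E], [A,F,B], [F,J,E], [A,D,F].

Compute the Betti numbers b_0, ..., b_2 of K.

We work with the vertex ordering A < B < D < E < F < G < J. The simplices of K, each written with vertices in increasing order, are:

  0-simplices (7): A, B, D, E, F, G, J
  1-simplices (18): AB, AD, AE, AF, AG, BD, BF, BG, BJ, DE, DF, DG, DJ, EF, EG, EJ, FG, FJ
  2-simplices (12): ABF, ABG, ADE, ADF, AEG, BDG, BDJ, BFJ, DEJ, DFG, EFG, EFJ

giving chain groups C_0 ≅ Z^7, C_1 ≅ Z^18, C_2 ≅ Z^12.

∂_1: C_1 → C_0 maps an edge to its endpoints' difference, ∂[p,q] = q − p. For instance
  ∂EF = F − E.
The 7×18 boundary matrix has rank 6 and Smith normal form diag(1,1,1,1,1,1).

∂_2: C_2 → C_1 sends each 2-simplex [p,q,r] to [q,r] − [p,r] + [p,q]. For instance
  ∂BFJ = FJ − BJ + BF,
  ∂ABG = BG − AG + AB.
As a 18×12 matrix over Z this has rank 12, with invariant factors (1,1,1,1,1,1,1,1,1,1,1,2).

From H_k ≅ ker(∂_k) / im(∂_{k+1}) we obtain:

  H_0: rank C_0 − rank ∂_1 = 7 − 6 = 1, and the invariant factors of ∂_1 are all 1, so H_0 = Z.
  H_1: rank ker ∂_1 − rank ∂_2 = (18 − 6) − 12 = 0, and ∂_2 has invariant factor 2 > 1, so H_1 = Z/2.
  H_2: rank ker ∂_2 − rank ∂_3 = (12 − 12) − 0 = 0, and there is no ∂_3, so H_2 = 0.

As a check, the Euler characteristic is 7 − 18 + 12 = 1, which agrees with 1 − 0 + 0 = 1.

Hence the Betti numbers are b_0 = 1, b_1 = 0, b_2 = 0.

b_0 = 1, b_1 = 0, b_2 = 0.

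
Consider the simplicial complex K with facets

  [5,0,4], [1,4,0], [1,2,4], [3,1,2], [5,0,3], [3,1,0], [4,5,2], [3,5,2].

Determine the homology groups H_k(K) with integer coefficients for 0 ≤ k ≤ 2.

H_0 ≅ Z,  H_1 = 0,  H_2 ≅ Z.

Take the total order 0 < 1 < 2 < 3 < 4 < 5 on the vertex set. Then K (dimension 2) consists of the simplices:

  0-simplices (6): [0], [1], [2], [3], [4], [5]
  1-simplices (12): [0,1], [0,3], [0,4], [0,5], [1,2], [1,3], [1,4], [2,3], [2,4], [2,5], [3,5], [4,5]
  2-simplices (8): [0,1,3], [0,1,4], [0,3,5], [0,4,5], [1,2,3], [1,2,4], [2,3,5], [2,4,5]

Hence C_0 ≅ Z^6, C_1 ≅ Z^12, C_2 ≅ Z^8.

Boundary ∂_1: C_1 → C_0 is given by ∂[p,q] = [q] − [p]. For instance
  ∂[4,5] = [5] − [4].
The resulting 6×12 matrix has rank 5, and its Smith normal form has invariant factors (1,1,1,1,1).

Boundary ∂_2: C_2 → C_1 acts by ∂[p,q,r] = [q,r] − [p,r] + [p,q]. For instance
  ∂[0,4,5] = [4,5] − [0,5] + [0,4],
  ∂[0,1,4] = [1,4] − [0,4] + [0,1].
As a 12×8 matrix over Z this has rank 7, with invariant factors (1,1,1,1,1,1,1).

From H_k ≅ ker(∂_k) / im(∂_{k+1}) we obtain:

  H_0: rank C_0 − rank ∂_1 = 6 − 5 = 1, and the invariant factors of ∂_1 are all 1, so H_0 = Z.
  H_1: rank ker ∂_1 − rank ∂_2 = (12 − 5) − 7 = 0, and the invariant factors of ∂_2 are all 1, so H_1 = 0.
  H_2: rank ker ∂_2 − rank ∂_3 = (8 − 7) − 0 = 1, and there is no ∂_3, so H_2 = Z.

As a check, the Euler characteristic is 6 − 12 + 8 = 2, which agrees with 1 − 0 + 1 = 2.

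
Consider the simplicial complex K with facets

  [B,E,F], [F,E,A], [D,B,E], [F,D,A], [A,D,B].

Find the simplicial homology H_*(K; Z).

We work with the vertex ordering A < B < D < E < F. The simplices of K, each written with vertices in increasing order, are:

  0-simplices (5): A, B, D, E, F
  1-simplices (10): AB, AD, AE, AF, BD, BE, BF, DE, DF, EF
  2-simplices (5): ABD, ADF, AEF, BDE, BEF

giving chain groups C_0 ≅ Z^5, C_1 ≅ Z^10, C_2 ≅ Z^5.

∂_1: C_1 → C_0 is given by ∂[p,q] = [q] − [p].
The resulting 5×10 matrix has rank 4, and its Smith normal form has invariant factors (1,1,1,1).

∂_2: C_2 → C_1 acts by ∂[p,q,r] = [q,r] − [p,r] + [p,q]. For instance
  ∂AEF = EF − AF + AE,
  ∂ADF = DF − AF + AD.
The resulting 10×5 matrix has rank 5, and its Smith normal form has invariant factors (1,1,1,1,1).

Reading off H_k = ker ∂_k / im ∂_{k+1}:

  H_0: rank C_0 − rank ∂_1 = 5 − 4 = 1, and the invariant factors of ∂_1 are all 1, so H_0 = Z.
  H_1: rank ker ∂_1 − rank ∂_2 = (10 − 4) − 5 = 1, and the invariant factors of ∂_2 are all 1, so H_1 = Z.
  H_2: rank ker ∂_2 − rank ∂_3 = (5 − 5) − 0 = 0, and there is no ∂_3, so H_2 = 0.

H_0 = Z,  H_1 = Z,  H_2 = 0.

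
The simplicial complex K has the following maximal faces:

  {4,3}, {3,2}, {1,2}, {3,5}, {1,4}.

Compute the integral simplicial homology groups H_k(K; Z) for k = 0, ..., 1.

H_0 = Z,  H_1 = Z.

K has 5 vertices, 5 edges.
rank ∂_0 = 0, rank ∂_1 = 4 ⇒ b_0 = 5 − 0 − 4 = 1; all invariant factors of ∂_1 are 1 so no torsion. So H_0 ≅ Z.
rank ∂_1 = 4, rank ∂_2 = 0 ⇒ b_1 = 5 − 4 − 0 = 1. So H_1 ≅ Z.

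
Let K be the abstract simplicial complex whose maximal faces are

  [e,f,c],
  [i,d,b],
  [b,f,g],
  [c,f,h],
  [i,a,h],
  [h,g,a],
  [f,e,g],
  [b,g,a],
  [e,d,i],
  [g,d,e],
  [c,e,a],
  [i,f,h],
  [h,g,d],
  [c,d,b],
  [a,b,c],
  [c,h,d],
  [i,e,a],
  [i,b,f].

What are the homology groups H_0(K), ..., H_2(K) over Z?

H_0 ≅ Z,  H_1 ≅ Z^2,  H_2 ≅ Z.

Take the total order a < b < c < d < e < f < g < h < i on the vertex set. Then K (dimension 2) consists of the simplices:

  0-simplices (9): a, b, c, d, e, f, g, h, i
  1-simplices (27): ab, ac, ae, ag, ah, ai, bc, bd, bf, bg, bi, cd, ce, cf, ch, de, dg, dh, di, ef, eg, ei, fg, fh, fi, gh, hi
  2-simplices (18): abc, abg, ace, aei, agh, ahi, bcd, bdi, bfg, bfi, cdh, cef, cfh, deg, dei, dgh, efg, fhi

giving chain groups C_0 ≅ Z^9, C_1 ≅ Z^27, C_2 ≅ Z^18.

The boundary map ∂_1: C_1 → C_0 maps an edge to its endpoints' difference, ∂[p,q] = q − p.
This gives a 9×27 integer matrix of rank 8; reducing to Smith normal form yields diagonal entries (1,1,1,1,1,1,1,1).

Boundary ∂_2: C_2 → C_1 sends each 2-simplex [p,q,r] to [q,r] − [p,r] + [p,q]. For instance
  ∂bdi = di − bi + bd,
  ∂agh = gh − ah + ag.
This gives a 27×18 integer matrix of rank 17; reducing to Smith normal form yields diagonal entries (1,1,1,1,1,1,1,1,1,1,1,1,1,1,1,1,1).

Computing H_k = (kernel of ∂_k) / (image of ∂_{k+1}):

  H_0: rank C_0 − rank ∂_1 = 9 − 8 = 1, and the invariant factors of ∂_1 are all 1, so H_0 = Z.
  H_1: rank ker ∂_1 − rank ∂_2 = (27 − 8) − 17 = 2, and the invariant factors of ∂_2 are all 1, so H_1 = Z^2.
  H_2: rank ker ∂_2 − rank ∂_3 = (18 − 17) − 0 = 1, and there is no ∂_3, so H_2 = Z.

As a check, the Euler characteristic is 9 − 27 + 18 = 0, which agrees with 1 − 2 + 1 = 0.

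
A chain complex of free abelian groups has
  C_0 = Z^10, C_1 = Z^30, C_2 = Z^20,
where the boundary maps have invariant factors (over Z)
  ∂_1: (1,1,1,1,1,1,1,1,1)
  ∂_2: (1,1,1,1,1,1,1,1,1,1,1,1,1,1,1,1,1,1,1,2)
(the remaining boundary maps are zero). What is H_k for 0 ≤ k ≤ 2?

H_0 = Z,  H_1 = Z × Z/2,  H_2 = 0.

H_0: b_0 = 10 − 0 − 9 = 1; torsion from ∂_1 factors > 1: none. So H_0 = Z.
H_1: b_1 = 30 − 9 − 20 = 1; torsion from ∂_2 factors > 1: [2]. So H_1 = Z × Z/2.
H_2: b_2 = 20 − 20 − 0 = 0; torsion from ∂_3 factors > 1: none. So H_2 = 0.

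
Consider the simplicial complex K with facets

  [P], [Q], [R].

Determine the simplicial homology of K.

H_0 = Z^3.

Take the total order P < Q < R on the vertex set. Then K (dimension 0) consists of the simplices:

  0-simplices (3): P, Q, R

giving chain groups C_0 ≅ Z^3.

Computing H_k = (kernel of ∂_k) / (image of ∂_{k+1}):

  H_0: rank C_0 − rank ∂_1 = 3 − 0 = 3, and there is no ∂_1, so H_0 = Z^3.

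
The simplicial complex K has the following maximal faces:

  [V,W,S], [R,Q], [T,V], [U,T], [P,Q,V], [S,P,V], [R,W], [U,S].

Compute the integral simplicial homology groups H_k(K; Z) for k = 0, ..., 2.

H_0 ≅ Z,  H_1 ≅ Z^2,  H_2 = 0.

We work with the vertex ordering P < Q < R < S < T < U < V < W. The simplices of K, each written with vertices in increasing order, are:

  0-simplices (8): P, Q, R, S, T, U, V, W
  1-simplices (12): PQ, PS, PV, QR, QV, RW, SU, SV, SW, TU, TV, VW
  2-simplices (3): PQV, PSV, SVW

so the chain groups are C_0 ≅ Z^8, C_1 ≅ Z^12, C_2 ≅ Z^3.

∂_1: C_1 → C_0 maps an edge to its endpoints' difference, ∂[p,q] = q − p. For instance
  ∂QR = R − Q.
As a 8×12 matrix over Z this has rank 7, with invariant factors (1,1,1,1,1,1,1).

∂_2: C_2 → C_1 maps a triangle to the signed sum of its edges. For instance
  ∂SVW = VW − SW + SV,
  ∂PSV = SV − PV + PS.
This gives a 12×3 integer matrix of rank 3; reducing to Smith normal form yields diagonal entries (1,1,1).

Computing H_k = (kernel of ∂_k) / (image of ∂_{k+1}):

  H_0: rank C_0 − rank ∂_1 = 8 − 7 = 1, and the invariant factors of ∂_1 are all 1, so H_0 ≅ Z.
  H_1: rank ker ∂_1 − rank ∂_2 = (12 − 7) − 3 = 2, and the invariant factors of ∂_2 are all 1, so H_1 ≅ Z^2.
  H_2: rank ker ∂_2 − rank ∂_3 = (3 − 3) − 0 = 0, and there is no ∂_3, so H_2 ≅ 0.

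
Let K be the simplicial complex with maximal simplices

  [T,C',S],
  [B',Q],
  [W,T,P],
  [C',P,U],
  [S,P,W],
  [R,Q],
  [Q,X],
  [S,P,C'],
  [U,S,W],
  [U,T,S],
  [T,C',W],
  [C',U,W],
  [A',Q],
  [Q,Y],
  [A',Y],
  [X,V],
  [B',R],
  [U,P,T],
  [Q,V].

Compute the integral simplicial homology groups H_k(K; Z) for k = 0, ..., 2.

Order the vertices as P < Q < R < S < T < U < V < W < X < Y < A' < B' < C'. Listing each simplex with vertices in this order, K has dimension 2 with simplices:

  0-simplices (13): [P], [Q], [R], [S], [T], [U], [V], [W], [X], [Y], [A'], [B'], [C']
  1-simplices (24): (24 of them)
  2-simplices (10): [P,S,W], [P,S,C'], [P,T,U], [P,T,W], [P,U,C'], [S,T,U], [S,T,C'], [S,U,W], [T,W,C'], [U,W,C']

so the chain groups are C_0 ≅ Z^13, C_1 ≅ Z^24, C_2 ≅ Z^10.

The boundary map ∂_1: C_1 → C_0 sends each edge [p,q] (with p < q) to q − p.
This gives a 13×24 integer matrix of rank 11; reducing to Smith normal form yields diagonal entries (1,1,1,1,1,1,1,1,1,1,1).

∂_2: C_2 → C_1 acts by ∂[p,q,r] = [q,r] − [p,r] + [p,q]. For instance
  ∂[P,U,C'] = [U,C'] − [P,C'] + [P,U],
  ∂[S,U,W] = [U,W] − [S,W] + [S,U].
The 24×10 boundary matrix has rank 10 and Smith normal form diag(1,1,1,1,1,1,1,1,1,2).

Reading off H_k = ker ∂_k / im ∂_{k+1}:

  H_0: rank C_0 − rank ∂_1 = 13 − 11 = 2, and the invariant factors of ∂_1 are all 1, so H_0 ≅ Z^2.
  H_1: rank ker ∂_1 − rank ∂_2 = (24 − 11) − 10 = 3, and ∂_2 has invariant factor 2 > 1, so H_1 ≅ Z^3 ⊕ Z/2.
  H_2: rank ker ∂_2 − rank ∂_3 = (10 − 10) − 0 = 0, and there is no ∂_3, so H_2 ≅ 0.

As a check, the Euler characteristic is 13 − 24 + 10 = -1, which agrees with 2 − 3 + 0 = -1.
(K is a triangulation of the disjoint union of a wedge of 3 circles and the real projective plane RP^2.)

H_0 = Z^2,  H_1 = Z^3 ⊕ Z/2,  H_2 = 0.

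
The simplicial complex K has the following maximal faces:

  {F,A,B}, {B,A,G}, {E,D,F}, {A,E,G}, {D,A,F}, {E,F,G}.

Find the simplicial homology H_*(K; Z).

H_0 ≅ Z,  H_1 ≅ Z,  H_2 = 0.

We work with the vertex ordering A < B < D < E < F < G. The simplices of K, each written with vertices in increasing order, are:

  0-simplices (6): A, B, D, E, F, G
  1-simplices (12): AB, AD, AE, AF, AG, BF, BG, DE, DF, EF, EG, FG
  2-simplices (6): ABF, ABG, ADF, AEG, DEF, EFG

Hence C_0 ≅ Z^6, C_1 ≅ Z^12, C_2 ≅ Z^6.

Boundary ∂_1: C_1 → C_0 maps an edge to its endpoints' difference, ∂[p,q] = q − p. For instance
  ∂BG = G − B.
The resulting 6×12 matrix has rank 5, and its Smith normal form has invariant factors (1,1,1,1,1).

Boundary ∂_2: C_2 → C_1 sends each 2-simplex [p,q,r] to [q,r] − [p,r] + [p,q]. For instance
  ∂EFG = FG − EG + EF,
  ∂DEF = EF − DF + DE.
The resulting 12×6 matrix has rank 6, and its Smith normal form has invariant factors (1,1,1,1,1,1).

Reading off H_k = ker ∂_k / im ∂_{k+1}:

  H_0: rank C_0 − rank ∂_1 = 6 − 5 = 1, and the invariant factors of ∂_1 are all 1, so H_0 ≅ Z.
  H_1: rank ker ∂_1 − rank ∂_2 = (12 − 5) − 6 = 1, and the invariant factors of ∂_2 are all 1, so H_1 ≅ Z.
  H_2: rank ker ∂_2 − rank ∂_3 = (6 − 6) − 0 = 0, and there is no ∂_3, so H_2 ≅ 0.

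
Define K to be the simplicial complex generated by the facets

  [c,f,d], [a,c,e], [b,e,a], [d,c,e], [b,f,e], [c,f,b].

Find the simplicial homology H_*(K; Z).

K has 6 vertices, 12 edges, 6 triangles.
rank ∂_0 = 0, rank ∂_1 = 5 ⇒ b_0 = 6 − 0 − 5 = 1; all invariant factors of ∂_1 are 1 so no torsion. So H_0 ≅ Z.
rank ∂_1 = 5, rank ∂_2 = 6 ⇒ b_1 = 12 − 5 − 6 = 1; all invariant factors of ∂_2 are 1 so no torsion. So H_1 ≅ Z.
rank ∂_2 = 6, rank ∂_3 = 0 ⇒ b_2 = 6 − 6 − 0 = 0. So H_2 ≅ 0.

H_0 = Z,  H_1 = Z,  H_2 = 0.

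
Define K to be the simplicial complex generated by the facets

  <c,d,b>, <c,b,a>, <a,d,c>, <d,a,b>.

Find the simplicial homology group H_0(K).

Fix the vertex order a < b < c < d and write every simplex with vertices in increasing order. Then dim K = 2 and the simplices of K are:

  0-simplices (4): a, b, c, d
  1-simplices (6): ab, ac, ad, bc, bd, cd
  2-simplices (4): abc, abd, acd, bcd

Hence C_0 ≅ Z^4, C_1 ≅ Z^6, C_2 ≅ Z^4.

Boundary ∂_1: C_1 → C_0 sends each edge [p,q] (with p < q) to q − p. For instance
  ∂ad = d − a.
This gives a 4×6 integer matrix of rank 3; reducing to Smith normal form yields diagonal entries (1,1,1).

The boundary map ∂_2: C_2 → C_1 acts by ∂[p,q,r] = [q,r] − [p,r] + [p,q]. For instance
  ∂acd = cd − ad + ac,
  ∂bcd = cd − bd + bc.
This gives a 6×4 integer matrix of rank 3; reducing to Smith normal form yields diagonal entries (1,1,1).

From H_k ≅ ker(∂_k) / im(∂_{k+1}) we obtain:

  H_0: rank C_0 − rank ∂_1 = 4 − 3 = 1, and the invariant factors of ∂_1 are all 1, so H_0 ≅ Z.

H_0 ≅ Z.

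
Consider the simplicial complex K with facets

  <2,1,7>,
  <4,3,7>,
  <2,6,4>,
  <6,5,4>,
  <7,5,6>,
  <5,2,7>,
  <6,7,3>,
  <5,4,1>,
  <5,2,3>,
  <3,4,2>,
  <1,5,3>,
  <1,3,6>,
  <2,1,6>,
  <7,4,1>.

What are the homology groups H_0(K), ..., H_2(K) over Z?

H_0 = Z,  H_1 = Z^2,  H_2 = Z.

We work with the vertex ordering 1 < 2 < 3 < 4 < 5 < 6 < 7. The simplices of K, each written with vertices in increasing order, are:

  0-simplices (7): [1], [2], [3], [4], [5], [6], [7]
  1-simplices (21): [1,2], [1,3], [1,4], [1,5], [1,6], [1,7], [2,3], [2,4], [2,5], [2,6], [2,7], [3,4], [3,5], [3,6], [3,7], [4,5], [4,6], [4,7], [5,6], [5,7], [6,7]
  2-simplices (14): [1,2,6], [1,2,7], [1,3,5], [1,3,6], [1,4,5], [1,4,7], [2,3,4], [2,3,5], [2,4,6], [2,5,7], [3,4,7], [3,6,7], [4,5,6], [5,6,7]

giving chain groups C_0 ≅ Z^7, C_1 ≅ Z^21, C_2 ≅ Z^14.

The boundary map ∂_1: C_1 → C_0 is given by ∂[p,q] = [q] − [p].
This gives a 7×21 integer matrix of rank 6; reducing to Smith normal form yields diagonal entries (1,1,1,1,1,1).

∂_2: C_2 → C_1 sends each 2-simplex [p,q,r] to [q,r] − [p,r] + [p,q]. For instance
  ∂[1,2,7] = [2,7] − [1,7] + [1,2],
  ∂[3,6,7] = [6,7] − [3,7] + [3,6].
As a 21×14 matrix over Z this has rank 13, with invariant factors (1,1,1,1,1,1,1,1,1,1,1,1,1).

Reading off H_k = ker ∂_k / im ∂_{k+1}:

  H_0: rank C_0 − rank ∂_1 = 7 − 6 = 1, and the invariant factors of ∂_1 are all 1, so H_0 ≅ Z.
  H_1: rank ker ∂_1 − rank ∂_2 = (21 − 6) − 13 = 2, and the invariant factors of ∂_2 are all 1, so H_1 ≅ Z^2.
  H_2: rank ker ∂_2 − rank ∂_3 = (14 − 13) − 0 = 1, and there is no ∂_3, so H_2 ≅ Z.

(K is a triangulation of the torus T^2.)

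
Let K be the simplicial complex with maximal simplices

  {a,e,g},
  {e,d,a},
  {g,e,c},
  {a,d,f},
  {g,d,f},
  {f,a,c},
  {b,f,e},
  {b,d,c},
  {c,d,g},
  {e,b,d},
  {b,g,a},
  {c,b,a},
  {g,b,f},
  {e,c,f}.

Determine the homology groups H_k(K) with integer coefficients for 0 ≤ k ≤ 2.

Order the vertices as a < b < c < d < e < f < g. Listing each simplex with vertices in this order, K has dimension 2 with simplices:

  0-simplices (7): a, b, c, d, e, f, g
  1-simplices (21): ab, ac, ad, ae, af, ag, bc, bd, be, bf, bg, cd, ce, cf, cg, de, df, dg, ef, eg, fg
  2-simplices (14): abc, abg, acf, ade, adf, aeg, bcd, bde, bef, bfg, cdg, cef, ceg, dfg

so the chain groups are C_0 ≅ Z^7, C_1 ≅ Z^21, C_2 ≅ Z^14.

The boundary map ∂_1: C_1 → C_0 sends each edge [p,q] (with p < q) to q − p. For instance
  ∂de = e − d.
This gives a 7×21 integer matrix of rank 6; reducing to Smith normal form yields diagonal entries (1,1,1,1,1,1).

The boundary map ∂_2: C_2 → C_1 maps a triangle to the signed sum of its edges. For instance
  ∂cdg = dg − cg + cd,
  ∂bef = ef − bf + be.
The 21×14 boundary matrix has rank 13 and Smith normal form diag(1,1,1,1,1,1,1,1,1,1,1,1,1).

From H_k ≅ ker(∂_k) / im(∂_{k+1}) we obtain:

  H_0: rank C_0 − rank ∂_1 = 7 − 6 = 1, and the invariant factors of ∂_1 are all 1, so H_0 = Z.
  H_1: rank ker ∂_1 − rank ∂_2 = (21 − 6) − 13 = 2, and the invariant factors of ∂_2 are all 1, so H_1 = Z^2.
  H_2: rank ker ∂_2 − rank ∂_3 = (14 − 13) − 0 = 1, and there is no ∂_3, so H_2 = Z.

H_0 = Z,  H_1 = Z^2,  H_2 = Z.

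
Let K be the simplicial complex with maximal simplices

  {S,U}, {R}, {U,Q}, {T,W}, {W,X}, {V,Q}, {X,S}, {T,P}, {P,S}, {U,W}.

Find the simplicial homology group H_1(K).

H_1 ≅ Z^2.

We work with the vertex ordering P < Q < R < S < T < U < V < W < X. The simplices of K, each written with vertices in increasing order, are:

  0-simplices (9): P, Q, R, S, T, U, V, W, X
  1-simplices (9): PS, PT, QU, QV, SU, SX, TW, UW, WX

Hence C_0 ≅ Z^9, C_1 ≅ Z^9.

Boundary ∂_1: C_1 → C_0 sends each edge [p,q] (with p < q) to q − p. For instance
  ∂PT = T − P.
The resulting 9×9 matrix has rank 7, and its Smith normal form has invariant factors (1,1,1,1,1,1,1).

Now H_k = ker ∂_k / im ∂_{k+1}, so:

  H_1: rank ker ∂_1 − rank ∂_2 = (9 − 7) − 0 = 2, and there is no ∂_2, so H_1 ≅ Z^2.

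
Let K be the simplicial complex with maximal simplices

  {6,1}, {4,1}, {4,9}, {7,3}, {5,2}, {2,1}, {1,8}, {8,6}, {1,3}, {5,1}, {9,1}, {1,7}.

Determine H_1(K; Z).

Order the vertices as 1 < 2 < 3 < 4 < 5 < 6 < 7 < 8 < 9. Listing each simplex with vertices in this order, K has dimension 1 with simplices:

  0-simplices (9): [1], [2], [3], [4], [5], [6], [7], [8], [9]
  1-simplices (12): [1,2], [1,3], [1,4], [1,5], [1,6], [1,7], [1,8], [1,9], [2,5], [3,7], [4,9], [6,8]

Hence C_0 ≅ Z^9, C_1 ≅ Z^12.

Boundary ∂_1: C_1 → C_0 sends each edge [p,q] (with p < q) to q − p. For instance
  ∂[1,7] = [7] − [1].
As a 9×12 matrix over Z this has rank 8, with invariant factors (1,1,1,1,1,1,1,1).

Now H_k = ker ∂_k / im ∂_{k+1}, so:

  H_1: rank ker ∂_1 − rank ∂_2 = (12 − 8) − 0 = 4, and there is no ∂_2, so H_1 = Z^4.

H_1 ≅ Z^4.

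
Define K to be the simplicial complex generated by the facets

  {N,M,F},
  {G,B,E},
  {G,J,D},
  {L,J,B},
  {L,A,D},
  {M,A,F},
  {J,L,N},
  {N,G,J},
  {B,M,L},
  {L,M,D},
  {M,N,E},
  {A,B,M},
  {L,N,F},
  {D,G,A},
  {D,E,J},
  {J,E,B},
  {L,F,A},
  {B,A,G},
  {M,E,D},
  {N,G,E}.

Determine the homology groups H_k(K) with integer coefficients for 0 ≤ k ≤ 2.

Fix the vertex order A < B < D < E < F < G < J < L < M < N and write every simplex with vertices in increasing order. Then dim K = 2 and the simplices of K are:

  0-simplices (10): A, B, D, E, F, G, J, L, M, N
  1-simplices (30): AB, AD, AF, AG, AL, AM, BE, BG, BJ, BL, BM, DE, DG, DJ, DL, DM, EG, EJ, EM, EN, FL, FM, FN, GJ, GN, JL, JN, LM, LN, MN
  2-simplices (20): ABG, ABM, ADG, ADL, AFL, AFM, BEG, BEJ, BJL, BLM, DEJ, DEM, DGJ, DLM, EGN, EMN, FLN, FMN, GJN, JLN

giving chain groups C_0 ≅ Z^10, C_1 ≅ Z^30, C_2 ≅ Z^20.

Boundary ∂_1: C_1 → C_0 is given by ∂[p,q] = [q] − [p].
As a 10×30 matrix over Z this has rank 9, with invariant factors (1,1,1,1,1,1,1,1,1).

Boundary ∂_2: C_2 → C_1 maps a triangle to the signed sum of its edges. For instance
  ∂BEG = EG − BG + BE,
  ∂ADL = DL − AL + AD.
As a 30×20 matrix over Z this has rank 20, with invariant factors (1,1,1,1,1,1,1,1,1,1,1,1,1,1,1,1,1,1,1,2).

Computing H_k = (kernel of ∂_k) / (image of ∂_{k+1}):

  H_0: rank C_0 − rank ∂_1 = 10 − 9 = 1, and the invariant factors of ∂_1 are all 1, so H_0 ≅ Z.
  H_1: rank ker ∂_1 − rank ∂_2 = (30 − 9) − 20 = 1, and ∂_2 has invariant factor 2 > 1, so H_1 ≅ Z ⊕ Z_2.
  H_2: rank ker ∂_2 − rank ∂_3 = (20 − 20) − 0 = 0, and there is no ∂_3, so H_2 ≅ 0.

H_0 = Z,  H_1 = Z ⊕ Z_2,  H_2 = 0.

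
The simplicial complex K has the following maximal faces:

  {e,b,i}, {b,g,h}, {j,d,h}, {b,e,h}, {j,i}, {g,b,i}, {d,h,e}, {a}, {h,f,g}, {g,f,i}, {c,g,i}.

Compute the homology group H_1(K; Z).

We work with the vertex ordering a < b < c < d < e < f < g < h < i < j. The simplices of K, each written with vertices in increasing order, are:

  0-simplices (10): a, b, c, d, e, f, g, h, i, j
  1-simplices (18): be, bg, bh, bi, cg, ci, de, dh, dj, eh, ei, fg, fh, fi, gh, gi, hj, ij
  2-simplices (9): beh, bei, bgh, bgi, cgi, deh, dhj, fgh, fgi

Hence C_0 ≅ Z^10, C_1 ≅ Z^18, C_2 ≅ Z^9.

∂_1: C_1 → C_0 sends each edge [p,q] (with p < q) to q − p. For instance
  ∂eh = h − e.
The 10×18 boundary matrix has rank 8 and Smith normal form diag(1,1,1,1,1,1,1,1).

The boundary map ∂_2: C_2 → C_1 maps a triangle to the signed sum of its edges. For instance
  ∂dhj = hj − dj + dh,
  ∂beh = eh − bh + be.
The 18×9 boundary matrix has rank 9 and Smith normal form diag(1,1,1,1,1,1,1,1,1).

Now H_k = ker ∂_k / im ∂_{k+1}, so:

  H_1: rank ker ∂_1 − rank ∂_2 = (18 − 8) − 9 = 1, and the invariant factors of ∂_2 are all 1, so H_1 ≅ Z.

H_1 = Z.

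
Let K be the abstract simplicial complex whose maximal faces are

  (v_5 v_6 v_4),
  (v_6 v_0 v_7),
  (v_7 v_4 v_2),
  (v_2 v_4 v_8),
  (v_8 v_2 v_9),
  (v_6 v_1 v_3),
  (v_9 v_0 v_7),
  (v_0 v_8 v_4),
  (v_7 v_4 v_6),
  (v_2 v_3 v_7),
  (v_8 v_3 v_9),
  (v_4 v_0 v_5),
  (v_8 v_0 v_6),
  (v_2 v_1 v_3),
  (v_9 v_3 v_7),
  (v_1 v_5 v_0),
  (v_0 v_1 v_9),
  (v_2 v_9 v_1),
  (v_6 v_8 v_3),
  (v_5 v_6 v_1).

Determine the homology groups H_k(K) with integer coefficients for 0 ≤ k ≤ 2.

K has 10 vertices, 30 edges, 20 triangles.
rank ∂_0 = 0, rank ∂_1 = 9 ⇒ b_0 = 10 − 0 − 9 = 1; all invariant factors of ∂_1 are 1 so no torsion. So H_0 = Z.
rank ∂_1 = 9, rank ∂_2 = 20 ⇒ b_1 = 30 − 9 − 20 = 1; ∂_2 has invariant factor(s) [2] giving torsion. So H_1 = Z ⊕ Z/2Z.
rank ∂_2 = 20, rank ∂_3 = 0 ⇒ b_2 = 20 − 20 − 0 = 0. So H_2 = 0.

H_0 ≅ Z,  H_1 ≅ Z ⊕ Z/2Z,  H_2 = 0.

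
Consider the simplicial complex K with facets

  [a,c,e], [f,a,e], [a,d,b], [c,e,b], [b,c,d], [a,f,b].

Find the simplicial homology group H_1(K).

Take the total order a < b < c < d < e < f on the vertex set. Then K (dimension 2) consists of the simplices:

  0-simplices (6): a, b, c, d, e, f
  1-simplices (12): ab, ac, ad, ae, af, bc, bd, be, bf, cd, ce, ef
  2-simplices (6): abd, abf, ace, aef, bcd, bce

Hence C_0 ≅ Z^6, C_1 ≅ Z^12, C_2 ≅ Z^6.

∂_1: C_1 → C_0 is given by ∂[p,q] = [q] − [p]. For instance
  ∂af = f − a.
The resulting 6×12 matrix has rank 5, and its Smith normal form has invariant factors (1,1,1,1,1).

∂_2: C_2 → C_1 maps a triangle to the signed sum of its edges. For instance
  ∂bcd = cd − bd + bc,
  ∂abd = bd − ad + ab.
The 12×6 boundary matrix has rank 6 and Smith normal form diag(1,1,1,1,1,1).

From H_k ≅ ker(∂_k) / im(∂_{k+1}) we obtain:

  H_1: rank ker ∂_1 − rank ∂_2 = (12 − 5) − 6 = 1, and the invariant factors of ∂_2 are all 1, so H_1 = Z.

H_1 ≅ Z.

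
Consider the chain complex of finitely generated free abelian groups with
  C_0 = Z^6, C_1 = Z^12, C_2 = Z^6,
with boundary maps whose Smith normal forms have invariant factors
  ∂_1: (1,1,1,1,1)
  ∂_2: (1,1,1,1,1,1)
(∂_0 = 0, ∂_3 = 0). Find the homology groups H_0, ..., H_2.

H_0: b_0 = 6 − 0 − 5 = 1; torsion from ∂_1 factors > 1: none. So H_0 ≅ Z.
H_1: b_1 = 12 − 5 − 6 = 1; torsion from ∂_2 factors > 1: none. So H_1 ≅ Z.
H_2: b_2 = 6 − 6 − 0 = 0; torsion from ∂_3 factors > 1: none. So H_2 ≅ 0.

H_0 ≅ Z,  H_1 ≅ Z,  H_2 = 0.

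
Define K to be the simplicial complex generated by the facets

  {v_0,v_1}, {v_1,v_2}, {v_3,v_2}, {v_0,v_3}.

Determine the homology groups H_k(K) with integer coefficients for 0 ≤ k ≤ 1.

H_0 ≅ Z,  H_1 ≅ Z.

Fix the vertex order v_0 < v_1 < v_2 < v_3 and write every simplex with vertices in increasing order. Then dim K = 1 and the simplices of K are:

  0-simplices (4): [v_0], [v_1], [v_2], [v_3]
  1-simplices (4): [v_0,v_1], [v_0,v_3], [v_1,v_2], [v_2,v_3]

giving chain groups C_0 ≅ Z^4, C_1 ≅ Z^4.

The boundary map ∂_1: C_1 → C_0 sends each edge [p,q] (with p < q) to q − p. For instance
  ∂[v_1,v_2] = [v_2] − [v_1].
The resulting 4×4 matrix has rank 3, and its Smith normal form has invariant factors (1,1,1).

From H_k ≅ ker(∂_k) / im(∂_{k+1}) we obtain:

  H_0: rank C_0 − rank ∂_1 = 4 − 3 = 1, and the invariant factors of ∂_1 are all 1, so H_0 ≅ Z.
  H_1: rank ker ∂_1 − rank ∂_2 = (4 − 3) − 0 = 1, and there is no ∂_2, so H_1 ≅ Z.

(K is a triangulation of the circle S^1.)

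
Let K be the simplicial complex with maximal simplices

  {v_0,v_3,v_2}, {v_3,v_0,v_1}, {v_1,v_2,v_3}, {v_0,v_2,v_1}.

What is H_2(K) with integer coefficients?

H_2 = Z.

K has 4 vertices, 6 edges, 4 triangles.
rank ∂_2 = 3, rank ∂_3 = 0 ⇒ b_2 = 4 − 3 − 0 = 1. So H_2 ≅ Z.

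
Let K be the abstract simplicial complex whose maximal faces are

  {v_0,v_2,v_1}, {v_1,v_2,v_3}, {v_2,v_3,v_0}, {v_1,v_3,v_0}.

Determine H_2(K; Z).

K has 4 vertices, 6 edges, 4 triangles.
rank ∂_2 = 3, rank ∂_3 = 0 ⇒ b_2 = 4 − 3 − 0 = 1. So H_2 = Z.

H_2 = Z.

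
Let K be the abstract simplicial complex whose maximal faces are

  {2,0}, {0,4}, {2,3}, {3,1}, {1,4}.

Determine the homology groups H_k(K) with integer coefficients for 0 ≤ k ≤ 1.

K has 5 vertices, 5 edges.
rank ∂_0 = 0, rank ∂_1 = 4 ⇒ b_0 = 5 − 0 − 4 = 1; all invariant factors of ∂_1 are 1 so no torsion. So H_0 ≅ Z.
rank ∂_1 = 4, rank ∂_2 = 0 ⇒ b_1 = 5 − 4 − 0 = 1. So H_1 ≅ Z.

H_0 = Z,  H_1 = Z.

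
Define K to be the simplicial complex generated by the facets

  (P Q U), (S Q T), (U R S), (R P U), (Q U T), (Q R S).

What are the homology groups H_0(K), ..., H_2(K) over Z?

We work with the vertex ordering P < Q < R < S < T < U. The simplices of K, each written with vertices in increasing order, are:

  0-simplices (6): P, Q, R, S, T, U
  1-simplices (12): PQ, PR, PU, QR, QS, QT, QU, RS, RU, ST, SU, TU
  2-simplices (6): PQU, PRU, QRS, QST, QTU, RSU

giving chain groups C_0 ≅ Z^6, C_1 ≅ Z^12, C_2 ≅ Z^6.

∂_1: C_1 → C_0 sends each edge [p,q] (with p < q) to q − p. For instance
  ∂RS = S − R.
The resulting 6×12 matrix has rank 5, and its Smith normal form has invariant factors (1,1,1,1,1).

The boundary map ∂_2: C_2 → C_1 maps a triangle to the signed sum of its edges. For instance
  ∂QRS = RS − QS + QR,
  ∂QST = ST − QT + QS.
This gives a 12×6 integer matrix of rank 6; reducing to Smith normal form yields diagonal entries (1,1,1,1,1,1).

From H_k ≅ ker(∂_k) / im(∂_{k+1}) we obtain:

  H_0: rank C_0 − rank ∂_1 = 6 − 5 = 1, and the invariant factors of ∂_1 are all 1, so H_0 ≅ Z.
  H_1: rank ker ∂_1 − rank ∂_2 = (12 − 5) − 6 = 1, and the invariant factors of ∂_2 are all 1, so H_1 ≅ Z.
  H_2: rank ker ∂_2 − rank ∂_3 = (6 − 6) − 0 = 0, and there is no ∂_3, so H_2 ≅ 0.

As a check, the Euler characteristic is 6 − 12 + 6 = 0, which agrees with 1 − 1 + 0 = 0.
(K is a triangulation of the cylinder S^1 x I.)

H_0 = Z,  H_1 = Z,  H_2 = 0.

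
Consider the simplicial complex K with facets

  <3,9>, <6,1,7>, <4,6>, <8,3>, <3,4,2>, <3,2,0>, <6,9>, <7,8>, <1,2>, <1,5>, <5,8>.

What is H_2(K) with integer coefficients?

H_2 = 0.

Fix the vertex order 0 < 1 < 2 < 3 < 4 < 5 < 6 < 7 < 8 < 9 and write every simplex with vertices in increasing order. Then dim K = 2 and the simplices of K are:

  0-simplices (10): [0], [1], [2], [3], [4], [5], [6], [7], [8], [9]
  1-simplices (16): [0,2], [0,3], [1,2], [1,5], [1,6], [1,7], [2,3], [2,4], [3,4], [3,8], [3,9], [4,6], [5,8], [6,7], [6,9], [7,8]
  2-simplices (3): [0,2,3], [1,6,7], [2,3,4]

Hence C_0 ≅ Z^10, C_1 ≅ Z^16, C_2 ≅ Z^3.

Boundary ∂_1: C_1 → C_0 sends each edge [p,q] (with p < q) to q − p. For instance
  ∂[2,4] = [4] − [2].
The 10×16 boundary matrix has rank 9 and Smith normal form diag(1,1,1,1,1,1,1,1,1).

The boundary map ∂_2: C_2 → C_1 maps a triangle to the signed sum of its edges. For instance
  ∂[0,2,3] = [2,3] − [0,3] + [0,2],
  ∂[1,6,7] = [6,7] − [1,7] + [1,6].
As a 16×3 matrix over Z this has rank 3, with invariant factors (1,1,1).

Computing H_k = (kernel of ∂_k) / (image of ∂_{k+1}):

  H_2: rank ker ∂_2 − rank ∂_3 = (3 − 3) − 0 = 0, and there is no ∂_3, so H_2 ≅ 0.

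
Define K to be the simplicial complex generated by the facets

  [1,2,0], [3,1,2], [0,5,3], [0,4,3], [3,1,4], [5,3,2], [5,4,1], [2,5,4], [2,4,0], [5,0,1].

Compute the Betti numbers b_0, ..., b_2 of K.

Order the vertices as 0 < 1 < 2 < 3 < 4 < 5. Listing each simplex with vertices in this order, K has dimension 2 with simplices:

  0-simplices (6): [0], [1], [2], [3], [4], [5]
  1-simplices (15): [0,1], [0,2], [0,3], [0,4], [0,5], [1,2], [1,3], [1,4], [1,5], [2,3], [2,4], [2,5], [3,4], [3,5], [4,5]
  2-simplices (10): [0,1,2], [0,1,5], [0,2,4], [0,3,4], [0,3,5], [1,2,3], [1,3,4], [1,4,5], [2,3,5], [2,4,5]

giving chain groups C_0 ≅ Z^6, C_1 ≅ Z^15, C_2 ≅ Z^10.

Boundary ∂_1: C_1 → C_0 is given by ∂[p,q] = [q] − [p]. For instance
  ∂[3,5] = [5] − [3].
As a 6×15 matrix over Z this has rank 5, with invariant factors (1,1,1,1,1).

∂_2: C_2 → C_1 acts by ∂[p,q,r] = [q,r] − [p,r] + [p,q]. For instance
  ∂[0,1,5] = [1,5] − [0,5] + [0,1],
  ∂[1,3,4] = [3,4] − [1,4] + [1,3].
As a 15×10 matrix over Z this has rank 10, with invariant factors (1,1,1,1,1,1,1,1,1,2).

Now H_k = ker ∂_k / im ∂_{k+1}, so:

  H_0: rank C_0 − rank ∂_1 = 6 − 5 = 1, and the invariant factors of ∂_1 are all 1, so H_0 = Z.
  H_1: rank ker ∂_1 − rank ∂_2 = (15 − 5) − 10 = 0, and ∂_2 has invariant factor 2 > 1, so H_1 = Z/2.
  H_2: rank ker ∂_2 − rank ∂_3 = (10 − 10) − 0 = 0, and there is no ∂_3, so H_2 = 0.

As a check, the Euler characteristic is 6 − 15 + 10 = 1, which agrees with 1 − 0 + 0 = 1.
(K is a triangulation of the real projective plane RP^2.)

Hence the Betti numbers are b_0 = 1, b_1 = 0, b_2 = 0.

b_0 = 1, b_1 = 0, b_2 = 0.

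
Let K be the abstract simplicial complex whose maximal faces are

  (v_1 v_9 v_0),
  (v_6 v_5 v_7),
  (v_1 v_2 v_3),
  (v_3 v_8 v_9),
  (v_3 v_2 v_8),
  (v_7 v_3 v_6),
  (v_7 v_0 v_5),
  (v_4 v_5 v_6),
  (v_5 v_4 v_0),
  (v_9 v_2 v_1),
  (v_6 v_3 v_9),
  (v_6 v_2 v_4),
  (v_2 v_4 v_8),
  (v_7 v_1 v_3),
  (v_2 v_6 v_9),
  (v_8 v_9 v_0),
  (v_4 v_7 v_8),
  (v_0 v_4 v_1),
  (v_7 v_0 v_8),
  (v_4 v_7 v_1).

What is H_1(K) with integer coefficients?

K has 10 vertices, 30 edges, 20 triangles.
rank ∂_1 = 9, rank ∂_2 = 20 ⇒ b_1 = 30 − 9 − 20 = 1; ∂_2 has invariant factor(s) [2] giving torsion. So H_1 ≅ Z ⊕ Z/2Z.

H_1 ≅ Z ⊕ Z/2Z.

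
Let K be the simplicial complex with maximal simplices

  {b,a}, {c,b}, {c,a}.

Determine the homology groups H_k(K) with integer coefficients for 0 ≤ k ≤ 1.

H_0 ≅ Z,  H_1 ≅ Z.

Fix the vertex order a < b < c and write every simplex with vertices in increasing order. Then dim K = 1 and the simplices of K are:

  0-simplices (3): a, b, c
  1-simplices (3): ab, ac, bc

Hence C_0 ≅ Z^3, C_1 ≅ Z^3.

∂_1: C_1 → C_0 maps an edge to its endpoints' difference, ∂[p,q] = q − p. For instance
  ∂ab = b − a.
As a 3×3 matrix over Z this has rank 2, with invariant factors (1,1).

Now H_k = ker ∂_k / im ∂_{k+1}, so:

  H_0: rank C_0 − rank ∂_1 = 3 − 2 = 1, and the invariant factors of ∂_1 are all 1, so H_0 = Z.
  H_1: rank ker ∂_1 − rank ∂_2 = (3 − 2) − 0 = 1, and there is no ∂_2, so H_1 = Z.

(K is a triangulation of the circle S^1.)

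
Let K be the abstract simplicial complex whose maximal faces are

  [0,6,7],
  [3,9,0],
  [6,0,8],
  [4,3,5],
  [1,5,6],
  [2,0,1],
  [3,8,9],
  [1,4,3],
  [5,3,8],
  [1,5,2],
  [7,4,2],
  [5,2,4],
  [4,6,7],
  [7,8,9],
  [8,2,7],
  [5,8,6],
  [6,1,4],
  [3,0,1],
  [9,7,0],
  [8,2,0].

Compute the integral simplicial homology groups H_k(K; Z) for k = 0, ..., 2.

H_0 = Z,  H_1 = Z ⊕ Z_2,  H_2 = 0.

K has 10 vertices, 30 edges, 20 triangles.
rank ∂_0 = 0, rank ∂_1 = 9 ⇒ b_0 = 10 − 0 − 9 = 1; all invariant factors of ∂_1 are 1 so no torsion. So H_0 ≅ Z.
rank ∂_1 = 9, rank ∂_2 = 20 ⇒ b_1 = 30 − 9 − 20 = 1; ∂_2 has invariant factor(s) [2] giving torsion. So H_1 ≅ Z ⊕ Z_2.
rank ∂_2 = 20, rank ∂_3 = 0 ⇒ b_2 = 20 − 20 − 0 = 0. So H_2 ≅ 0.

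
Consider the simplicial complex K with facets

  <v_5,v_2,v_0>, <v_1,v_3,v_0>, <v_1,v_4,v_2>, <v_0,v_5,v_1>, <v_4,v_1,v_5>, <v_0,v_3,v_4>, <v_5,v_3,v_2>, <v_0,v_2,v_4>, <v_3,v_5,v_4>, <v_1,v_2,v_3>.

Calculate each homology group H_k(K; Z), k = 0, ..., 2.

Order the vertices as v_0 < v_1 < v_2 < v_3 < v_4 < v_5. Listing each simplex with vertices in this order, K has dimension 2 with simplices:

  0-simplices (6): [v_0], [v_1], [v_2], [v_3], [v_4], [v_5]
  1-simplices (15): (15 of them)
  2-simplices (10): [v_0,v_1,v_3], [v_0,v_1,v_5], [v_0,v_2,v_4], [v_0,v_2,v_5], [v_0,v_3,v_4], [v_1,v_2,v_3], [v_1,v_2,v_4], [v_1,v_4,v_5], [v_2,v_3,v_5], [v_3,v_4,v_5]

so the chain groups are C_0 ≅ Z^6, C_1 ≅ Z^15, C_2 ≅ Z^10.

∂_1: C_1 → C_0 sends each edge [p,q] (with p < q) to q − p.
This gives a 6×15 integer matrix of rank 5; reducing to Smith normal form yields diagonal entries (1,1,1,1,1).

The boundary map ∂_2: C_2 → C_1 maps a triangle to the signed sum of its edges. For instance
  ∂[v_0,v_2,v_5] = [v_2,v_5] − [v_0,v_5] + [v_0,v_2],
  ∂[v_0,v_2,v_4] = [v_2,v_4] − [v_0,v_4] + [v_0,v_2].
This gives a 15×10 integer matrix of rank 10; reducing to Smith normal form yields diagonal entries (1,1,1,1,1,1,1,1,1,2).

From H_k ≅ ker(∂_k) / im(∂_{k+1}) we obtain:

  H_0: rank C_0 − rank ∂_1 = 6 − 5 = 1, and the invariant factors of ∂_1 are all 1, so H_0 = Z.
  H_1: rank ker ∂_1 − rank ∂_2 = (15 − 5) − 10 = 0, and ∂_2 has invariant factor 2 > 1, so H_1 = Z/2Z.
  H_2: rank ker ∂_2 − rank ∂_3 = (10 − 10) − 0 = 0, and there is no ∂_3, so H_2 = 0.

As a check, the Euler characteristic is 6 − 15 + 10 = 1, which agrees with 1 − 0 + 0 = 1.

H_0 = Z,  H_1 = Z/2Z,  H_2 = 0.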